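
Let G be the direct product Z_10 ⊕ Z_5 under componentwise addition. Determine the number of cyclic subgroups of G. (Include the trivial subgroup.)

14

Group the elements of G by the cyclic subgroup they generate; each cyclic subgroup of order d accounts for φ(d) elements.
Cyclic subgroups by order — order 1: 1; order 2: 1; order 5: 6; order 10: 6.
Total: 14.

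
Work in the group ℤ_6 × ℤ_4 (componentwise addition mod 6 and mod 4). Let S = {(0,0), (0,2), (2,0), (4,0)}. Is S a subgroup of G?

No

Closure fails: (0,2) + (4,0) = (4,2) ∉ S. So S is not a subgroup.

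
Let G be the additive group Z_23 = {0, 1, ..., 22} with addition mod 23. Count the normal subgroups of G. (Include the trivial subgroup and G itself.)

2

G is abelian, so every subgroup is normal.
G has 2 subgroups in total, hence 2 normal subgroups.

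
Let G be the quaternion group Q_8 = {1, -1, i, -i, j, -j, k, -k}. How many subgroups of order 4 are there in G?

3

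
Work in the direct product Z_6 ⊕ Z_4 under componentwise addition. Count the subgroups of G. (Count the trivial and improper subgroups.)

|G| = 24, so by Lagrange every subgroup order divides 24. Divisors: 1, 2, 3, 4, 6, 8, 12, 24.
Subgroups by order — order 1: 1; order 2: 3; order 3: 1; order 4: 3; order 6: 3; order 8: 1; order 12: 3; order 24: 1.
Total: 1 + 3 + 1 + 3 + 3 + 1 + 3 + 1 = 16.

16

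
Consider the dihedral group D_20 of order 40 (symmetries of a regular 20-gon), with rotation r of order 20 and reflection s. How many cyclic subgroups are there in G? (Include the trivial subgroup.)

Each element a generates a cyclic subgroup ⟨a⟩; distinct elements may generate the same one (a cyclic group of order d has φ(d) generators).
Cyclic subgroups by order — order 1: 1; order 2: 21; order 4: 1; order 5: 1; order 10: 1; order 20: 1.
Total: 26.

26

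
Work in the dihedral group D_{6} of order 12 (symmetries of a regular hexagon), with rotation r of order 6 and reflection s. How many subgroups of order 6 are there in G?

3

|G| = 12 and 6 | 12, so subgroups of order 6 are possible by Lagrange.
The subgroups of order 6 are: {e, r, r^2, r^3, r^4, r^5}; {e, r^2, r^4, s, r^2s, r^4s}; {e, r^2, r^4, rs, r^3s, r^5s}.
So G has 3 subgroups of order 6.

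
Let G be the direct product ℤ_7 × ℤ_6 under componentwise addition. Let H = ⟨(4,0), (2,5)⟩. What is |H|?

|⟨(4,0)⟩| = 7 and |⟨(2,5)⟩| = 42, so |H| is a multiple of lcm(7, 42) = 42 and divides |G| = 42.
Closing {(4,0), (2,5)} under the group operation gives all of G, so |H| = 42.

42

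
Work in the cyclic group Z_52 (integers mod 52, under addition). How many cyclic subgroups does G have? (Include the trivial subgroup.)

Group the elements of G by the cyclic subgroup they generate; each cyclic subgroup of order d accounts for φ(d) elements.
Cyclic subgroups by order — order 1: 1; order 2: 1; order 4: 1; order 13: 1; order 26: 1; order 52: 1.
Total: 6.

6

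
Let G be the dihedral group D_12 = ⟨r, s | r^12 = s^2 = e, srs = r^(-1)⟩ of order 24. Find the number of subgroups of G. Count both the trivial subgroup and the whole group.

34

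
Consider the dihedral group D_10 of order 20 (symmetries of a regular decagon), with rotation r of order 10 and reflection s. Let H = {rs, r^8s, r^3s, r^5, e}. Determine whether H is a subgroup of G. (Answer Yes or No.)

No

Closure fails: r^5 · rs = r^6s ∉ H. So H is not a subgroup.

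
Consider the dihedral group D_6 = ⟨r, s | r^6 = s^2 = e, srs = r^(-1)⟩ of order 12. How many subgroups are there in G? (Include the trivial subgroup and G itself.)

|G| = 12, so by Lagrange every subgroup order divides 12. Divisors: 1, 2, 3, 4, 6, 12.
Subgroups by order — order 1: 1; order 2: 7; order 3: 1; order 4: 3; order 6: 3; order 12: 1.
Total: 1 + 7 + 1 + 3 + 3 + 1 = 16.

16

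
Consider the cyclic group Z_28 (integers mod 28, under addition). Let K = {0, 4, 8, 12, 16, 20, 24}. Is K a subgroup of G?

|K| = 7 divides |G| = 28, consistent with Lagrange.
K contains the identity, every element's inverse is in K, and K is closed under +: it is a subgroup.
In fact K = ⟨16⟩.

Yes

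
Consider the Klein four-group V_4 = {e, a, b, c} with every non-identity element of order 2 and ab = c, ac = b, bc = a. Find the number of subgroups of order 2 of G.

|G| = 4 and 2 | 4, so subgroups of order 2 are possible by Lagrange.
The subgroups of order 2 are: {e, a}; {e, b}; {e, c}.
So G has 3 subgroups of order 2.

3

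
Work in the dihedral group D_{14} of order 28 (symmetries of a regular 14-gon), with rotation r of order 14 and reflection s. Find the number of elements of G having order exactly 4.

0

No element of G has order 4 (even though 4 | 28).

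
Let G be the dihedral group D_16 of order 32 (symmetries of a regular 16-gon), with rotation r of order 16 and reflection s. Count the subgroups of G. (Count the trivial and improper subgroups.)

36

|G| = 32, so by Lagrange every subgroup order divides 32. Divisors: 1, 2, 4, 8, 16, 32.
Subgroups by order — order 1: 1; order 2: 17; order 4: 9; order 8: 5; order 16: 3; order 32: 1.
Total: 1 + 17 + 9 + 5 + 3 + 1 = 36.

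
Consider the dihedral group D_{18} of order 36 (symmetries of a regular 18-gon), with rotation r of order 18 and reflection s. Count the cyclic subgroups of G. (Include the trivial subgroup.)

24

Group the elements of G by the cyclic subgroup they generate; each cyclic subgroup of order d accounts for φ(d) elements.
Cyclic subgroups by order — order 1: 1; order 2: 19; order 3: 1; order 6: 1; order 9: 1; order 18: 1.
Total: 24.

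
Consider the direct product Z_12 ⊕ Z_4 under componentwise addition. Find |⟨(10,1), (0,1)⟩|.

|⟨(10,1)⟩| = 12 and |⟨(0,1)⟩| = 4, so |H| is a multiple of lcm(12, 4) = 12 and divides |G| = 48.
Closing under the operation: H = {(0,0), (0,1), (0,2), (0,3), (2,0), (2,1), (2,2), (2,3), (4,0), (4,1), (4,2), (4,3), (6,0), (6,1), (6,2), (6,3), (8,0), (8,1), (8,2), (8,3), (10,0), (10,1), (10,2), (10,3)}, so |H| = 24.

24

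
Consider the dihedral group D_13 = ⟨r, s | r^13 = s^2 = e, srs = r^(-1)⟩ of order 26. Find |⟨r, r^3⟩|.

13

|⟨r⟩| = 13 and |⟨r^3⟩| = 13, so |H| is a multiple of lcm(13, 13) = 13 and divides |G| = 26.
Closing under the operation: H = {e, r, r^2, r^3, r^4, r^5, r^6, r^7, r^8, r^9, r^10, r^11, r^12}, so |H| = 13.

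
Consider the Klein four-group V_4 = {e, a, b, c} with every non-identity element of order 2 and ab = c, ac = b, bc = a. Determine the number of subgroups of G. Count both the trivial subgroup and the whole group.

|G| = 4, so by Lagrange every subgroup order divides 4. Divisors: 1, 2, 4.
Subgroups by order — order 1: 1; order 2: 3; order 4: 1.
Total: 1 + 3 + 1 = 5.

5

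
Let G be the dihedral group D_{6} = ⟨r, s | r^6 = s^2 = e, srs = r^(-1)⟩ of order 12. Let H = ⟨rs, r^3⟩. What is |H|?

4

|⟨rs⟩| = 2 and |⟨r^3⟩| = 2, so |H| is a multiple of lcm(2, 2) = 2 and divides |G| = 12.
Closing under the operation: H = {e, r^3, rs, r^4s}, so |H| = 4.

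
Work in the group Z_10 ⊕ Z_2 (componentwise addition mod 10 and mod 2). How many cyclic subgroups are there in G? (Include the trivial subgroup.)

A cyclic subgroup of order d is generated by each of its φ(d) elements of order d, so the cyclic subgroups of order d number (#elements of order d)/φ(d).
Cyclic subgroups by order — order 1: 1; order 2: 3; order 5: 1; order 10: 3.
Total: 8.

8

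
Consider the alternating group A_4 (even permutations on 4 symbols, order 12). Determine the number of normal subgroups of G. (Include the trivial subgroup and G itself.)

3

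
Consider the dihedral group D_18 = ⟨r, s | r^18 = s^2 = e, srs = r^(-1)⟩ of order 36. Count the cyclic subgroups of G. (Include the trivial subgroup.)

24

A cyclic subgroup of order d is generated by each of its φ(d) elements of order d, so the cyclic subgroups of order d number (#elements of order d)/φ(d).
Cyclic subgroups by order — order 1: 1; order 2: 19; order 3: 1; order 6: 1; order 9: 1; order 18: 1.
Total: 24.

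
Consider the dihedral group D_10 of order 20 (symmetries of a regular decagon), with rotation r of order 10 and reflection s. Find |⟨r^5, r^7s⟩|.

4

|⟨r^5⟩| = 2 and |⟨r^7s⟩| = 2, so |H| is a multiple of lcm(2, 2) = 2 and divides |G| = 20.
Closing under the operation: H = {e, r^5, r^2s, r^7s}, so |H| = 4.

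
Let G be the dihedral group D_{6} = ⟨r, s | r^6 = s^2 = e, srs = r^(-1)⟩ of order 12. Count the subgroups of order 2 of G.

7

|G| = 12 and 2 | 12, so subgroups of order 2 are possible by Lagrange.
The subgroups of order 2 are: {e, r^2s}; {e, r^3}; {e, r^3s}; {e, r^4s}; … (7 in all).
So G has 7 subgroups of order 2.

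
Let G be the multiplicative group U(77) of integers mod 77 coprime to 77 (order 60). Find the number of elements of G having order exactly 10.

Enumerating element orders in G gives 12 elements of order 10.

12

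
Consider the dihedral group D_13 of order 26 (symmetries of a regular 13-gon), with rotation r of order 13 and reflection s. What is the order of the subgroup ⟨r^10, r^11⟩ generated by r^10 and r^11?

13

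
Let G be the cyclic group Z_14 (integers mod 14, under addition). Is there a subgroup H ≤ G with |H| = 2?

2 | 14. A subgroup of order 2 is {0, 7}.

Yes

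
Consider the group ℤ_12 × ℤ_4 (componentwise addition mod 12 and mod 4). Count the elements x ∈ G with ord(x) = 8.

An element (a,b) has order lcm(ord(a), ord(b)); count pairs with lcm equal to 8.
Enumerating gives 0 such elements.

0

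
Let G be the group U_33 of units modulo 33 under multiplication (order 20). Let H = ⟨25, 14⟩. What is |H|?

10

|⟨25⟩| = 5 and |⟨14⟩| = 10, so |H| is a multiple of lcm(5, 10) = 10 and divides |G| = 20.
Closing under the operation: H = {1, 4, 5, 14, 16, 20, 23, 25, 26, 31}, so |H| = 10.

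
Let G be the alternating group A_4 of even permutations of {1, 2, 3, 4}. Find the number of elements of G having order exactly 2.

3

The elements of order 2 are: (1 2)(3 4), (1 3)(2 4), (1 4)(2 3).
That's 3.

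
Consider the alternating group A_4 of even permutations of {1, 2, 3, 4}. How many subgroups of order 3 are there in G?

|G| = 12 and 3 | 12, so subgroups of order 3 are possible by Lagrange.
The subgroups of order 3 are: {e, (1 2 3), (1 3 2)}; {e, (1 2 4), (1 4 2)}; {e, (1 3 4), (1 4 3)}; {e, (2 3 4), (2 4 3)}.
So G has 4 subgroups of order 3.

4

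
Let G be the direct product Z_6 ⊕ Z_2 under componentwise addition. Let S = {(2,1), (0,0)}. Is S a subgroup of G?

No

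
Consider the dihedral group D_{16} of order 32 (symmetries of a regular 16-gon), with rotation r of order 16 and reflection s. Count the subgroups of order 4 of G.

9

|G| = 32 and 4 | 32, so subgroups of order 4 are possible by Lagrange.
The subgroups of order 4 are: {e, r^8, r^2s, r^10s}; {e, r^8, r^3s, r^11s}; {e, r^4, r^8, r^12}; {e, r^8, r^4s, r^12s}; … (9 in all).
So G has 9 subgroups of order 4.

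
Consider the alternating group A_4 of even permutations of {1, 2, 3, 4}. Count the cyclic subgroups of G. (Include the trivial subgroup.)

A cyclic subgroup of order d is generated by each of its φ(d) elements of order d, so the cyclic subgroups of order d number (#elements of order d)/φ(d).
Cyclic subgroups by order — order 1: 1; order 2: 3; order 3: 4.
Total: 8.

8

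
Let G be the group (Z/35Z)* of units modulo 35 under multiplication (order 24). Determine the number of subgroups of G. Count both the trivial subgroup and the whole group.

16

|G| = 24, so by Lagrange every subgroup order divides 24. Divisors: 1, 2, 3, 4, 6, 8, 12, 24.
Subgroups by order — order 1: 1; order 2: 3; order 3: 1; order 4: 3; order 6: 3; order 8: 1; order 12: 3; order 24: 1.
Total: 1 + 3 + 1 + 3 + 3 + 1 + 3 + 1 = 16.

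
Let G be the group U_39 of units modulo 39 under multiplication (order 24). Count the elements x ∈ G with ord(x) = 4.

4

The elements of order 4 are: 5, 8, 31, 34.
That's 4.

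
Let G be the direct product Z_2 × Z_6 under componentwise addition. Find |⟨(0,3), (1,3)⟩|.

4

|⟨(0,3)⟩| = 2 and |⟨(1,3)⟩| = 2, so |H| is a multiple of lcm(2, 2) = 2 and divides |G| = 12.
Closing under the operation: H = {(0,0), (0,3), (1,0), (1,3)}, so |H| = 4.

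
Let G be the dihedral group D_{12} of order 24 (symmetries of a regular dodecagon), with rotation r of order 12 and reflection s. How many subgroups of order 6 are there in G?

5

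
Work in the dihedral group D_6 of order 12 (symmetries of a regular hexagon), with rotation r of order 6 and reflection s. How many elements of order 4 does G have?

0

No element of G has order 4 (even though 4 | 12).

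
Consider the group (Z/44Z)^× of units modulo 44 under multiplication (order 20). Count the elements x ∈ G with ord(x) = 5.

4

The elements of order 5 are: 5, 9, 25, 37.
That's 4.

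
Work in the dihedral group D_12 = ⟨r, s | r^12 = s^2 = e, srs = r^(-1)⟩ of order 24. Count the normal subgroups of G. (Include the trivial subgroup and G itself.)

9

G has 34 subgroups. Checking conjugation-invariance by order — order 1: 1/1 normal; order 2: 1/13 normal; order 3: 1/1 normal; order 4: 1/7 normal; order 6: 1/5 normal; order 8: 0/3 normal; order 12: 3/3 normal; order 24: 1/1 normal.
Total normal subgroups: 9.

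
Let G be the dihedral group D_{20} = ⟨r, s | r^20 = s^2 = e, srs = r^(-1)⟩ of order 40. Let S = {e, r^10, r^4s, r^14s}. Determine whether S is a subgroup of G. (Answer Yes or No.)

Yes

|S| = 4 divides |G| = 40, consistent with Lagrange.
S contains the identity, every element's inverse is in S, and S is closed under ·: it is a subgroup.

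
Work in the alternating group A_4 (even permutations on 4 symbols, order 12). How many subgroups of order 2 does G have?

|G| = 12 and 2 | 12, so subgroups of order 2 are possible by Lagrange.
The subgroups of order 2 are: {e, (1 2)(3 4)}; {e, (1 3)(2 4)}; {e, (1 4)(2 3)}.
So G has 3 subgroups of order 2.

3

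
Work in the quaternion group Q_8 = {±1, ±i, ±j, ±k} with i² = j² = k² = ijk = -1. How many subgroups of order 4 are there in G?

|G| = 8 and 4 | 8, so subgroups of order 4 are possible by Lagrange.
The subgroups of order 4 are: {1, -1, i, -i}; {1, -1, j, -j}; {1, -1, k, -k}.
So G has 3 subgroups of order 4.

3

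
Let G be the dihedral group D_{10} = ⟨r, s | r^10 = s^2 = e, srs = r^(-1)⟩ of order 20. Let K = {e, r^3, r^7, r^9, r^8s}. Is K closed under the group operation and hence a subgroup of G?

No

r^9 ∈ K but its inverse r ∉ K, so K is not a subgroup.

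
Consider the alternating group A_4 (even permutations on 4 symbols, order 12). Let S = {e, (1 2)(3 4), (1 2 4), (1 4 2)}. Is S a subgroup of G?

Closure fails: (1 2)(3 4) ∘ (1 2 4) = (2 3 4) ∉ S. So S is not a subgroup.

No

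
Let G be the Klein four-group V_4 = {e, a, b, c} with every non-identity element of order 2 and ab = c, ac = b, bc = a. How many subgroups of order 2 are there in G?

3

|G| = 4 and 2 | 4, so subgroups of order 2 are possible by Lagrange.
The subgroups of order 2 are: {e, a}; {e, b}; {e, c}.
So G has 3 subgroups of order 2.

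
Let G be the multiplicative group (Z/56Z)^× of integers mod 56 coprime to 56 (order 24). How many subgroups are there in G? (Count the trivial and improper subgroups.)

|G| = 24, so by Lagrange every subgroup order divides 24. Divisors: 1, 2, 3, 4, 6, 8, 12, 24.
Subgroups by order — order 1: 1; order 2: 7; order 3: 1; order 4: 7; order 6: 7; order 8: 1; order 12: 7; order 24: 1.
Total: 1 + 7 + 1 + 7 + 7 + 1 + 7 + 1 = 32.

32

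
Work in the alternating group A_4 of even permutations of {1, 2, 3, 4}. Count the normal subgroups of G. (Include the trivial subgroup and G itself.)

G has 10 subgroups. Checking conjugation-invariance by order — order 1: 1/1 normal; order 2: 0/3 normal; order 3: 0/4 normal; order 4: 1/1 normal; order 12: 1/1 normal.
Total normal subgroups: 3.

3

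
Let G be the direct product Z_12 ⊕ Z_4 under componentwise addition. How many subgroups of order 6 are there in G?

|G| = 48 and 6 | 48, so subgroups of order 6 are possible by Lagrange.
The subgroups of order 6 are: {(0,0), (0,2), (4,0), (4,2), (8,0), (8,2)}; {(0,0), (2,0), (4,0), (6,0), (8,0), (10,0)}; {(0,0), (2,2), (4,0), (6,2), (8,0), (10,2)}.
So G has 3 subgroups of order 6.

3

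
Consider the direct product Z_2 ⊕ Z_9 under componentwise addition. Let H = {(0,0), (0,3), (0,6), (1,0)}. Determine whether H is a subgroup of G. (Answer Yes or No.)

No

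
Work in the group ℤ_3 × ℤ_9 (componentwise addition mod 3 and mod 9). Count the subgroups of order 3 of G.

4

|G| = 27 and 3 | 27, so subgroups of order 3 are possible by Lagrange.
The subgroups of order 3 are: {(0,0), (0,3), (0,6)}; {(0,0), (1,0), (2,0)}; {(0,0), (1,3), (2,6)}; {(0,0), (1,6), (2,3)}.
So G has 4 subgroups of order 3.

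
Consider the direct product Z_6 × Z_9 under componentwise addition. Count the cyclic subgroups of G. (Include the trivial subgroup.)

Each element a generates a cyclic subgroup ⟨a⟩; distinct elements may generate the same one (a cyclic group of order d has φ(d) generators).
Cyclic subgroups by order — order 1: 1; order 2: 1; order 3: 4; order 6: 4; order 9: 3; order 18: 3.
Total: 16.

16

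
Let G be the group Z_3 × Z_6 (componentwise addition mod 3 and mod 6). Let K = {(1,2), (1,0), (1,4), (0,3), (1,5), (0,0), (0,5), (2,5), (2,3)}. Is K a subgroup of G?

No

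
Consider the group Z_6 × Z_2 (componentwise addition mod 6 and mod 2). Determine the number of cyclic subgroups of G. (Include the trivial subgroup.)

Each element a generates a cyclic subgroup ⟨a⟩; distinct elements may generate the same one (a cyclic group of order d has φ(d) generators).
Cyclic subgroups by order — order 1: 1; order 2: 3; order 3: 1; order 6: 3.
Total: 8.

8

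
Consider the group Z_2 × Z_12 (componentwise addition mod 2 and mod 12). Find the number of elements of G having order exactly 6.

An element (a,b) has order lcm(ord(a), ord(b)); count pairs with lcm equal to 6.
Enumerating gives 6 such elements.

6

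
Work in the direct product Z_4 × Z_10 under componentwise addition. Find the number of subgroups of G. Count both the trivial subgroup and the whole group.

16

|G| = 40, so by Lagrange every subgroup order divides 40. Divisors: 1, 2, 4, 5, 8, 10, 20, 40.
Subgroups by order — order 1: 1; order 2: 3; order 4: 3; order 5: 1; order 8: 1; order 10: 3; order 20: 3; order 40: 1.
Total: 1 + 3 + 3 + 1 + 1 + 3 + 3 + 1 = 16.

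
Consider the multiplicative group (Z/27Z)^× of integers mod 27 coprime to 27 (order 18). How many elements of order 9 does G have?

The elements of order 9 are: 4, 7, 13, 16, 22, 25.
That's 6.

6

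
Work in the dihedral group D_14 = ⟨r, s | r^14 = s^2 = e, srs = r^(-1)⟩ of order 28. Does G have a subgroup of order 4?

Yes

4 | 28. A subgroup of order 4 is {e, r^7, r^3s, r^10s}.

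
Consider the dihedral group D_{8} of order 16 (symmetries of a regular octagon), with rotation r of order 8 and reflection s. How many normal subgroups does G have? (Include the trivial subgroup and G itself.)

G has 19 subgroups. Checking conjugation-invariance by order — order 1: 1/1 normal; order 2: 1/9 normal; order 4: 1/5 normal; order 8: 3/3 normal; order 16: 1/1 normal.
Total normal subgroups: 7.

7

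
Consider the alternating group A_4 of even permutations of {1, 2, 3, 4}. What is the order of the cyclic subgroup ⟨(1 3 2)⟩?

3

Computing powers of (1 3 2): the smallest k with ((1 3 2))^k = e is k = 3.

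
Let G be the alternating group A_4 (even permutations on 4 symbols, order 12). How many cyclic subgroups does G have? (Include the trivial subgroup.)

Group the elements of G by the cyclic subgroup they generate; each cyclic subgroup of order d accounts for φ(d) elements.
Cyclic subgroups by order — order 1: 1; order 2: 3; order 3: 4.
Total: 8.

8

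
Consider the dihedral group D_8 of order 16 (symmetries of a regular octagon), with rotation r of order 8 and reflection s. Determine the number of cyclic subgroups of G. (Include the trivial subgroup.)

Group the elements of G by the cyclic subgroup they generate; each cyclic subgroup of order d accounts for φ(d) elements.
Cyclic subgroups by order — order 1: 1; order 2: 9; order 4: 1; order 8: 1.
Total: 12.

12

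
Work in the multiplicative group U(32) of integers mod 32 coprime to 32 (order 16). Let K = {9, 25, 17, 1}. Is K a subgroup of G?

Yes

|K| = 4 divides |G| = 16, consistent with Lagrange.
K contains the identity, every element's inverse is in K, and K is closed under ·: it is a subgroup.
In fact K = ⟨25⟩.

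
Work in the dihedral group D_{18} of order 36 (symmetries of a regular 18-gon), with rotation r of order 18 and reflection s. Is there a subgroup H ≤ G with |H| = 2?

Yes

2 | 36. A subgroup of order 2 is {e, r^10s}.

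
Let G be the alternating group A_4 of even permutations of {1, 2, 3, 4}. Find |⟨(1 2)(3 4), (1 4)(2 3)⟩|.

|⟨(1 2)(3 4)⟩| = 2 and |⟨(1 4)(2 3)⟩| = 2, so |H| is a multiple of lcm(2, 2) = 2 and divides |G| = 12.
Closing under the operation: H = {e, (1 2)(3 4), (1 3)(2 4), (1 4)(2 3)}, so |H| = 4.

4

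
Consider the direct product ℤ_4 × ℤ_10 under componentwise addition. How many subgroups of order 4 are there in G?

3

|G| = 40 and 4 | 40, so subgroups of order 4 are possible by Lagrange.
The subgroups of order 4 are: {(0,0), (0,5), (2,0), (2,5)}; {(0,0), (1,0), (2,0), (3,0)}; {(0,0), (1,5), (2,0), (3,5)}.
So G has 3 subgroups of order 4.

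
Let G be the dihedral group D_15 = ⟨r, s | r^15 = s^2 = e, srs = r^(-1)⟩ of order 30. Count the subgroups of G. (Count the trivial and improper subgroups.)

28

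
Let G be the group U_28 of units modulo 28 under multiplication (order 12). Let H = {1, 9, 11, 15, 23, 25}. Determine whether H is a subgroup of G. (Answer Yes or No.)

|H| = 6 divides |G| = 12, consistent with Lagrange.
H contains the identity, every element's inverse is in H, and H is closed under ·: it is a subgroup.
In fact H = ⟨23⟩.

Yes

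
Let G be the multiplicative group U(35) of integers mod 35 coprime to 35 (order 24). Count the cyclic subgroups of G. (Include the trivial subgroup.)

12

A cyclic subgroup of order d is generated by each of its φ(d) elements of order d, so the cyclic subgroups of order d number (#elements of order d)/φ(d).
Cyclic subgroups by order — order 1: 1; order 2: 3; order 3: 1; order 4: 2; order 6: 3; order 12: 2.
Total: 12.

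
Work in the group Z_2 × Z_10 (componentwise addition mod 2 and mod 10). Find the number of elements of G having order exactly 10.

An element (a,b) has order lcm(ord(a), ord(b)); count pairs with lcm equal to 10.
Enumerating gives 12 such elements.

12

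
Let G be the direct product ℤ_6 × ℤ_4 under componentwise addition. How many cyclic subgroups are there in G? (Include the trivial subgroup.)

12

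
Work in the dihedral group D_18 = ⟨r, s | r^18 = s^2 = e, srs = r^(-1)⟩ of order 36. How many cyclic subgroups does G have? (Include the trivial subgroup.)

24

Each element a generates a cyclic subgroup ⟨a⟩; distinct elements may generate the same one (a cyclic group of order d has φ(d) generators).
Cyclic subgroups by order — order 1: 1; order 2: 19; order 3: 1; order 6: 1; order 9: 1; order 18: 1.
Total: 24.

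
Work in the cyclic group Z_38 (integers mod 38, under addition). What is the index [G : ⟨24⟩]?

2

|⟨24⟩| = 19 and |G| = 38.
By Lagrange, [G : H] = |G|/|H| = 38/19 = 2.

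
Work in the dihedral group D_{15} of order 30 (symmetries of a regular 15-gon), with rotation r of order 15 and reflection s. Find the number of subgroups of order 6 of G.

|G| = 30 and 6 | 30, so subgroups of order 6 are possible by Lagrange.
The subgroups of order 6 are: {e, r^5, r^10, s, r^5s, r^10s}; {e, r^5, r^10, rs, r^6s, r^11s}; {e, r^5, r^10, r^2s, r^7s, r^12s}; {e, r^5, r^10, r^3s, r^8s, r^13s}; … (5 in all).
So G has 5 subgroups of order 6.

5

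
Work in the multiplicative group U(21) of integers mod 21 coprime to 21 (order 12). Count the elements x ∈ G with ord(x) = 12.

0

No element of G has order 12 (even though 12 | 12).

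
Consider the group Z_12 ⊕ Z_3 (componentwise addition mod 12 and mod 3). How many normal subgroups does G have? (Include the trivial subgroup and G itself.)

18

G is abelian, so every subgroup is normal.
G has 18 subgroups in total, hence 18 normal subgroups.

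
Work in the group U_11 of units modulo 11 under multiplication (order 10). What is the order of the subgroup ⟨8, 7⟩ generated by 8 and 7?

|⟨8⟩| = 10 and |⟨7⟩| = 10, so |H| is a multiple of lcm(10, 10) = 10 and divides |G| = 10.
Closing {8, 7} under the group operation gives all of G, so |H| = 10.

10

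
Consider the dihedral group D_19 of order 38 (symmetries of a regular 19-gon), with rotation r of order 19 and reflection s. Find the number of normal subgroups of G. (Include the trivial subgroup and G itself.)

G has 22 subgroups. Checking conjugation-invariance by order — order 1: 1/1 normal; order 2: 0/19 normal; order 19: 1/1 normal; order 38: 1/1 normal.
Total normal subgroups: 3.

3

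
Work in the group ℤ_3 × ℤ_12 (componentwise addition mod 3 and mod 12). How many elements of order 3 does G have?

8

An element (a,b) has order lcm(ord(a), ord(b)); count pairs with lcm equal to 3.
Enumerating gives 8 such elements.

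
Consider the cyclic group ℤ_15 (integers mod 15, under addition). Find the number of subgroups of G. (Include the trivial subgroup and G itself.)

4

A cyclic group of order 15 has exactly one subgroup for each divisor of 15.
Divisors of 15: 1, 3, 5, 15.
So ℤ_15 has 4 subgroups.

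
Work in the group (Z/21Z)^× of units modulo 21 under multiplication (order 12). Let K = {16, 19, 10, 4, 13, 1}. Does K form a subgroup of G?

|K| = 6 divides |G| = 12, consistent with Lagrange.
K contains the identity, every element's inverse is in K, and K is closed under ·: it is a subgroup.
In fact K = ⟨19⟩.

Yes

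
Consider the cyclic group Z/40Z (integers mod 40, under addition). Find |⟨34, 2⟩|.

20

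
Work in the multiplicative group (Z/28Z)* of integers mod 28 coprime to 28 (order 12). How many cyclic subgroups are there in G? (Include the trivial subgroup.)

Each element a generates a cyclic subgroup ⟨a⟩; distinct elements may generate the same one (a cyclic group of order d has φ(d) generators).
Cyclic subgroups by order — order 1: 1; order 2: 3; order 3: 1; order 6: 3.
Total: 8.

8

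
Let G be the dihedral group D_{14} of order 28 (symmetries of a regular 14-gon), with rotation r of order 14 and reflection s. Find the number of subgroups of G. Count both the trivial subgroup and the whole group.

28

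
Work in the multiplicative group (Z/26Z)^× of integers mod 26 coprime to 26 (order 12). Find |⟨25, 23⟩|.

|⟨25⟩| = 2 and |⟨23⟩| = 6, so |H| is a multiple of lcm(2, 6) = 6 and divides |G| = 12.
Closing under the operation: H = {1, 3, 9, 17, 23, 25}, so |H| = 6.

6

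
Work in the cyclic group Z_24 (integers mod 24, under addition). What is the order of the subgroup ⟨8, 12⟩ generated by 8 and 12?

6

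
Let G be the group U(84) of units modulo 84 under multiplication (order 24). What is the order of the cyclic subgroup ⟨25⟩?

Compute successive powers of 25 mod 84: 25, 37, 1; 25^3 ≡ 1 (mod 84).
So |⟨25⟩| = 3.

3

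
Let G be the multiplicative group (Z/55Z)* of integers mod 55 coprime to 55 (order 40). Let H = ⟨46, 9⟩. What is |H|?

|⟨46⟩| = 10 and |⟨9⟩| = 10, so |H| is a multiple of lcm(10, 10) = 10 and divides |G| = 40.
Closing under the operation: H = {1, 4, 6, 9, 14, 16, 19, 21, 24, 26, 29, 31, 34, 36, 39, 41, 46, 49, 51, 54}, so |H| = 20.

20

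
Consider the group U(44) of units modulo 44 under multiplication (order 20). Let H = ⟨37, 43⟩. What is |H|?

10

|⟨37⟩| = 5 and |⟨43⟩| = 2, so |H| is a multiple of lcm(5, 2) = 10 and divides |G| = 20.
Closing under the operation: H = {1, 5, 7, 9, 19, 25, 35, 37, 39, 43}, so |H| = 10.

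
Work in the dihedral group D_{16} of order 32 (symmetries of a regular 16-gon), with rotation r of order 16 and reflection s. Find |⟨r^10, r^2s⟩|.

|⟨r^10⟩| = 8 and |⟨r^2s⟩| = 2, so |H| is a multiple of lcm(8, 2) = 8 and divides |G| = 32.
Closing under the operation: H = {e, r^2, r^4, r^6, r^8, r^10, r^12, r^14, s, r^2s, r^4s, r^6s, r^8s, r^10s, r^12s, r^14s}, so |H| = 16.

16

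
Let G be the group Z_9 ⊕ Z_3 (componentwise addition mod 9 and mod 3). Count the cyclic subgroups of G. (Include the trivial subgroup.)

8

A cyclic subgroup of order d is generated by each of its φ(d) elements of order d, so the cyclic subgroups of order d number (#elements of order d)/φ(d).
Cyclic subgroups by order — order 1: 1; order 3: 4; order 9: 3.
Total: 8.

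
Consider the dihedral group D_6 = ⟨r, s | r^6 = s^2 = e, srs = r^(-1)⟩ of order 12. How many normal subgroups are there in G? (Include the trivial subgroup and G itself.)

G has 16 subgroups. Checking conjugation-invariance by order — order 1: 1/1 normal; order 2: 1/7 normal; order 3: 1/1 normal; order 4: 0/3 normal; order 6: 3/3 normal; order 12: 1/1 normal.
Total normal subgroups: 7.

7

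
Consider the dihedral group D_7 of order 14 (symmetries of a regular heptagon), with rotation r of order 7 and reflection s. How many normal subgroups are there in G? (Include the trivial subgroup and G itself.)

3

G has 10 subgroups. Checking conjugation-invariance by order — order 1: 1/1 normal; order 2: 0/7 normal; order 7: 1/1 normal; order 14: 1/1 normal.
Total normal subgroups: 3.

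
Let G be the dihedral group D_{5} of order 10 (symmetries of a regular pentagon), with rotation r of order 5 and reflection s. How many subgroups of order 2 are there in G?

5

|G| = 10 and 2 | 10, so subgroups of order 2 are possible by Lagrange.
The subgroups of order 2 are: {e, r^2s}; {e, r^3s}; {e, r^4s}; {e, rs}; … (5 in all).
So G has 5 subgroups of order 2.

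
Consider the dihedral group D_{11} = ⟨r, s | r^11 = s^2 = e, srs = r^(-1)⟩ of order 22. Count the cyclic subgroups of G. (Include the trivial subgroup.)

13

Group the elements of G by the cyclic subgroup they generate; each cyclic subgroup of order d accounts for φ(d) elements.
Cyclic subgroups by order — order 1: 1; order 2: 11; order 11: 1.
Total: 13.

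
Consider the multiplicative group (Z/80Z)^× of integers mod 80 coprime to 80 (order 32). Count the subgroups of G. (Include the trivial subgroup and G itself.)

54

|G| = 32, so by Lagrange every subgroup order divides 32. Divisors: 1, 2, 4, 8, 16, 32.
Subgroups by order — order 1: 1; order 2: 7; order 4: 19; order 8: 19; order 16: 7; order 32: 1.
Total: 1 + 7 + 19 + 19 + 7 + 1 = 54.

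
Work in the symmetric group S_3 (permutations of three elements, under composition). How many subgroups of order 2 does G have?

3

|G| = 6 and 2 | 6, so subgroups of order 2 are possible by Lagrange.
The subgroups of order 2 are: {e, (1 2)}; {e, (1 3)}; {e, (2 3)}.
So G has 3 subgroups of order 2.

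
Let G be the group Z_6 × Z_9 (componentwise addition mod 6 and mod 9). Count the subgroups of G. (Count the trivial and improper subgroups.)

20

|G| = 54, so by Lagrange every subgroup order divides 54. Divisors: 1, 2, 3, 6, 9, 18, 27, 54.
Subgroups by order — order 1: 1; order 2: 1; order 3: 4; order 6: 4; order 9: 4; order 18: 4; order 27: 1; order 54: 1.
Total: 1 + 1 + 4 + 4 + 4 + 4 + 1 + 1 = 20.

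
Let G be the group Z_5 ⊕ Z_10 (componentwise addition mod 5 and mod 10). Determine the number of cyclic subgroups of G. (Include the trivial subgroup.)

14

Each element a generates a cyclic subgroup ⟨a⟩; distinct elements may generate the same one (a cyclic group of order d has φ(d) generators).
Cyclic subgroups by order — order 1: 1; order 2: 1; order 5: 6; order 10: 6.
Total: 14.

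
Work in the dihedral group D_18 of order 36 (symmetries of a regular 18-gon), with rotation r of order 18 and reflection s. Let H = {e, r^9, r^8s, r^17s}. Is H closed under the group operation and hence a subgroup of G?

|H| = 4 divides |G| = 36, consistent with Lagrange.
H contains the identity, every element's inverse is in H, and H is closed under ·: it is a subgroup.

Yes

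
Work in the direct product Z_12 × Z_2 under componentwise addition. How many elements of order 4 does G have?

An element (a,b) has order lcm(ord(a), ord(b)); count pairs with lcm equal to 4.
Enumerating gives 4 such elements.

4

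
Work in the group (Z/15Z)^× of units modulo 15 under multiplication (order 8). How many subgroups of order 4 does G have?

3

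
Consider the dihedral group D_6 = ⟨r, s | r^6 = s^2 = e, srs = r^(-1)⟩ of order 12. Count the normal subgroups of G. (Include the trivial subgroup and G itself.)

7

G has 16 subgroups. Checking conjugation-invariance by order — order 1: 1/1 normal; order 2: 1/7 normal; order 3: 1/1 normal; order 4: 0/3 normal; order 6: 3/3 normal; order 12: 1/1 normal.
Total normal subgroups: 7.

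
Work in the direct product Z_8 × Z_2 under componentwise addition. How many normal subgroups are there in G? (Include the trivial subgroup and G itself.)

11

G is abelian, so every subgroup is normal.
G has 11 subgroups in total, hence 11 normal subgroups.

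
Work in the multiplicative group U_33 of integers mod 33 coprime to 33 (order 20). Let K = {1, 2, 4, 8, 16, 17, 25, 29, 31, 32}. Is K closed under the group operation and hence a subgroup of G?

Yes

|K| = 10 divides |G| = 20, consistent with Lagrange.
K contains the identity, every element's inverse is in K, and K is closed under ·: it is a subgroup.
In fact K = ⟨2⟩.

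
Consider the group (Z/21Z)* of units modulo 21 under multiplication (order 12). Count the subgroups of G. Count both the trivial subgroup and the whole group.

|G| = 12, so by Lagrange every subgroup order divides 12. Divisors: 1, 2, 3, 4, 6, 12.
Subgroups by order — order 1: 1; order 2: 3; order 3: 1; order 4: 1; order 6: 3; order 12: 1.
Total: 1 + 3 + 1 + 1 + 3 + 1 = 10.

10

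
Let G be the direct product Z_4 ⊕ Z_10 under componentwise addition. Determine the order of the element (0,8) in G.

5

The order of (0,8) in Z_4 × Z_10 is lcm(ord(0) in Z_4, ord(8) in Z_10).
ord(0) = 1 and ord(8) = 5, so |⟨(0,8)⟩| = lcm(1, 5) = 5.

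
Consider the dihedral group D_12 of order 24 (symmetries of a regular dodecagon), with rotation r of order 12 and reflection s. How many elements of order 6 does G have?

The elements of order 6 are: r^2, r^10.
That's 2.

2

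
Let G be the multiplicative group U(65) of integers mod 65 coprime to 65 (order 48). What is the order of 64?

2

Compute successive powers of 64 mod 65: 64, 1; 64^2 ≡ 1 (mod 65).
So |⟨64⟩| = 2.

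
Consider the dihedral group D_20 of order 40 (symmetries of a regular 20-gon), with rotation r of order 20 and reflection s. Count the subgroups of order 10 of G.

|G| = 40 and 10 | 40, so subgroups of order 10 are possible by Lagrange.
The subgroups of order 10 are: {e, r^2, r^4, r^6, r^8, r^10, r^12, r^14, r^16, r^18}; {e, r^4, r^8, r^12, r^16, r^2s, r^6s, r^10s, r^14s, r^18s}; {e, r^4, r^8, r^12, r^16, r^3s, r^7s, r^11s, r^15s, r^19s}; {e, r^4, r^8, r^12, r^16, s, r^4s, r^8s, r^12s, r^16s}; … (5 in all).
So G has 5 subgroups of order 10.

5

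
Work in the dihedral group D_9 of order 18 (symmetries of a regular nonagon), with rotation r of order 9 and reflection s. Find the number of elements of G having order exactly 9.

The elements of order 9 are: r, r^2, r^4, r^5, r^7, r^8.
That's 6.

6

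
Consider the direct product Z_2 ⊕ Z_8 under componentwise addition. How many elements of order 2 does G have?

3

An element (a,b) has order lcm(ord(a), ord(b)); count pairs with lcm equal to 2.
Enumerating gives 3 such elements.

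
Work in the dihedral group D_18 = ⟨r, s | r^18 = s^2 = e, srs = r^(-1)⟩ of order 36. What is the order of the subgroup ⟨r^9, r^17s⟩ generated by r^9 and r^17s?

|⟨r^9⟩| = 2 and |⟨r^17s⟩| = 2, so |H| is a multiple of lcm(2, 2) = 2 and divides |G| = 36.
Closing under the operation: H = {e, r^9, r^8s, r^17s}, so |H| = 4.

4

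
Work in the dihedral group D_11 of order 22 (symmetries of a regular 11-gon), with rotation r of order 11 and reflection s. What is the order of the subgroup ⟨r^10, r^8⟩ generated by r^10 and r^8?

11

|⟨r^10⟩| = 11 and |⟨r^8⟩| = 11, so |H| is a multiple of lcm(11, 11) = 11 and divides |G| = 22.
Closing under the operation: H = {e, r, r^2, r^3, r^4, r^5, r^6, r^7, r^8, r^9, r^10}, so |H| = 11.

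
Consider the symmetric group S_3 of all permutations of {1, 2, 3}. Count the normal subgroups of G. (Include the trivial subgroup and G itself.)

G has 6 subgroups. Checking conjugation-invariance by order — order 1: 1/1 normal; order 2: 0/3 normal; order 3: 1/1 normal; order 6: 1/1 normal.
Total normal subgroups: 3.

3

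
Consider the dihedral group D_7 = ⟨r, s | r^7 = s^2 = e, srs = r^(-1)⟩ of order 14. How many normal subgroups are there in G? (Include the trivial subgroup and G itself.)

3

G has 10 subgroups. Checking conjugation-invariance by order — order 1: 1/1 normal; order 2: 0/7 normal; order 7: 1/1 normal; order 14: 1/1 normal.
Total normal subgroups: 3.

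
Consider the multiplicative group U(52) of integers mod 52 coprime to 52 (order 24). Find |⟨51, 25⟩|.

4

|⟨51⟩| = 2 and |⟨25⟩| = 2, so |H| is a multiple of lcm(2, 2) = 2 and divides |G| = 24.
Closing under the operation: H = {1, 25, 27, 51}, so |H| = 4.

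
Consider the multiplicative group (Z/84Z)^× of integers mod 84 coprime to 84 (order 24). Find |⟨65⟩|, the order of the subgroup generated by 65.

6

Compute successive powers of 65 mod 84: 65, 25, 29, 37, 53, 1; 65^6 ≡ 1 (mod 84).
So |⟨65⟩| = 6.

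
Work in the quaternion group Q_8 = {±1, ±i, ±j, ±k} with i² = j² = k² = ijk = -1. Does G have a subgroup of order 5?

No

5 does not divide |G| = 8, so by Lagrange no subgroup of order 5 exists.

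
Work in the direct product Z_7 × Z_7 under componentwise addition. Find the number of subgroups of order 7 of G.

8

|G| = 49 and 7 | 49, so subgroups of order 7 are possible by Lagrange.
The subgroups of order 7 are: {(0,0), (0,1), (0,2), (0,3), (0,4), (0,5), (0,6)}; {(0,0), (1,0), (2,0), (3,0), (4,0), (5,0), (6,0)}; {(0,0), (1,1), (2,2), (3,3), (4,4), (5,5), (6,6)}; {(0,0), (1,2), (2,4), (3,6), (4,1), (5,3), (6,5)}; … (8 in all).
So G has 8 subgroups of order 7.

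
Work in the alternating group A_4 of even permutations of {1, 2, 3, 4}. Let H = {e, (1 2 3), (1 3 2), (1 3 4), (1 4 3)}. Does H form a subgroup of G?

|H| = 5 does not divide |G| = 12, so by Lagrange H is not a subgroup.

No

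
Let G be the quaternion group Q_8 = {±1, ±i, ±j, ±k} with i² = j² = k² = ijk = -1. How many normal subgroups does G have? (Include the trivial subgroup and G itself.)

6

G has 6 subgroups. Checking conjugation-invariance by order — order 1: 1/1 normal; order 2: 1/1 normal; order 4: 3/3 normal; order 8: 1/1 normal.
Total normal subgroups: 6.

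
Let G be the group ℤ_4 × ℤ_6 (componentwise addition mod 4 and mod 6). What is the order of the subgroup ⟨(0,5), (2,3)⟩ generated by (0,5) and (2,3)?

12

|⟨(0,5)⟩| = 6 and |⟨(2,3)⟩| = 2, so |H| is a multiple of lcm(6, 2) = 6 and divides |G| = 24.
Closing under the operation: H = {(0,0), (0,1), (0,2), (0,3), (0,4), (0,5), (2,0), (2,1), (2,2), (2,3), (2,4), (2,5)}, so |H| = 12.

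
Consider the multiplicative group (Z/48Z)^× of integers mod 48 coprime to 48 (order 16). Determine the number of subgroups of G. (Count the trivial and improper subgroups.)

27

|G| = 16, so by Lagrange every subgroup order divides 16. Divisors: 1, 2, 4, 8, 16.
Subgroups by order — order 1: 1; order 2: 7; order 4: 11; order 8: 7; order 16: 1.
Total: 1 + 7 + 11 + 7 + 1 = 27.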